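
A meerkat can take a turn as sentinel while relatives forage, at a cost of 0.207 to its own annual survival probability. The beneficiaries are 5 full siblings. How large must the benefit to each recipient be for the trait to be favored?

r to a full sibling = 1/2 (full sibs share both parents — two paths of length 2: r = 2·(1/2)^2 = 1/2).
Hamilton's rule with n recipients of equal r: n·r·B > C, so B > C/(n·r) = 0.207/(5·0.5) = 0.0828.

0.0828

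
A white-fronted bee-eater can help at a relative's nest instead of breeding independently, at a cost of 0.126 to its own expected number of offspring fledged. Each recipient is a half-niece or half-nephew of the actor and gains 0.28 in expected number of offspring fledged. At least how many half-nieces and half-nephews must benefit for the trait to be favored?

4

r to a half-niece or half-nephew = 1/8 (half-aunt/uncle↔niece/nephew: one path of length 3: r = (1/2)^3 = 1/8).
Hamilton's rule: n·r·B > C  ⇒  n > C/(r·B) = 0.126/(0.125·0.28) = 3.6.
The smallest integer exceeding 3.6 is 4.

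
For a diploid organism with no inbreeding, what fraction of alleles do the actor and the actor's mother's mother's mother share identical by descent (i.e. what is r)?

Each parent–offspring link contributes a factor of 1/2, and independent paths through distinct common ancestors add.
Three parent–offspring links: r = (1/2)^3 = 1/8.

0.125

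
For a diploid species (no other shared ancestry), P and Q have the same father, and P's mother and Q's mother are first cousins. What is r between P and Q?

0.28125

Independent pedigree routes through distinct common ancestors add.
P and Q are related in two ways: half-sibs through their shared father (r = 1/4) and second cousins through their mothers (r = 1/32).
r = 1/4 + 1/32 = 9/32 = 0.28125.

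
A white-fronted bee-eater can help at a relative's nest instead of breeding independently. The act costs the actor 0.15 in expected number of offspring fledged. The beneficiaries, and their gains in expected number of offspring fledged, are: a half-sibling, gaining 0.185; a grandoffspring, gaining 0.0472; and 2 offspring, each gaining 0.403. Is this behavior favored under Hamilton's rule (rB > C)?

Hamilton's rule: the trait is favored when the sum of r·B over every recipient exceeds the actor's cost C.
r to a half-sibling = 0.25 (half-sibs share one parent — one path of length 2: r = (1/2)^2 = 1/4).
r to a grandoffspring = 0.25 (two parent–offspring links: r = (1/2)^2 = 1/4).
r to an offspring = 1/2 (one parent–offspring link: r = (1/2)^1 = 1/2).
Summing one r·B term per recipient: 1·0.25·0.185 + 1·0.25·0.0472 + 2·0.5·0.403 = 0.46105.
0.46105 > 0.15: the indirect benefit exceeds the cost.

Yes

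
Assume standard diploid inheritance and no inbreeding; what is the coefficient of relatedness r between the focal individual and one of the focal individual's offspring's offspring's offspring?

0.125

Each parent–offspring link contributes a factor of 1/2, and independent paths through distinct common ancestors add.
Three parent–offspring links: r = (1/2)^3 = 1/8.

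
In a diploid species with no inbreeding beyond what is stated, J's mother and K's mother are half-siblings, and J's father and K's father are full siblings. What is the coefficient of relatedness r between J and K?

Wright's path rule: contributions from independent ancestry routes add.
J and K are related in two ways: half first cousins through their mothers (r = 1/16) and first cousins through their fathers (r = 1/8).
r = 1/16 + 1/8 = 0.1875.

0.1875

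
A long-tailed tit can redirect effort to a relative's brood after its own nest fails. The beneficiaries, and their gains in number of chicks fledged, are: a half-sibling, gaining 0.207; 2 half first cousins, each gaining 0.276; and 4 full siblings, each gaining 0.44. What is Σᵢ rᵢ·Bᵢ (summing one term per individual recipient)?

r to a half-sibling = 0.25 (half-sibs share one parent — one path of length 2: r = (1/2)^2 = 1/4).
r to a half first cousin = 1/16 (half first cousins share one grandparent — one path of length 4: r = (1/2)^4 = 1/16).
r to a full sibling = 1/2 (full sibs share both parents — two paths of length 2: r = 2·(1/2)^2 = 1/2).
Summing one r·B term per recipient: 1·0.25·0.207 + 2·0.0625·0.276 + 4·0.5·0.44 = 0.96625.

0.96625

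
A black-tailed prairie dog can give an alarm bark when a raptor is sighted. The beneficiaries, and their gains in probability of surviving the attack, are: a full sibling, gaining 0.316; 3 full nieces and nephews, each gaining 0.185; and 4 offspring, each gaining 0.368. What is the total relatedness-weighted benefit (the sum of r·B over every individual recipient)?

r to a full sibling = 1/2 (full sibs share both parents — two paths of length 2: r = 2·(1/2)^2 = 1/2).
r to a full niece or nephew = 1/4 (full aunt/uncle↔niece/nephew: two paths of length 3 through the shared grandparent pair: r = 2·(1/2)^3 = 1/4).
r to an offspring = 1/2 (one parent–offspring link: r = (1/2)^1 = 1/2).
Summing one r·B term per recipient: 1·0.5·0.316 + 3·0.25·0.185 + 4·0.5·0.368 = 1.03275.

1.03275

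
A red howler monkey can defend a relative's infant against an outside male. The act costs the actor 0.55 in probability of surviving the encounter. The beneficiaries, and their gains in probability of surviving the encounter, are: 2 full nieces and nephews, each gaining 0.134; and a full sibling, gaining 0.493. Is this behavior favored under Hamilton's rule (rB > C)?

No

Hamilton's rule: the trait is favored when the sum of r·B over every recipient exceeds the actor's cost C.
r to a full niece or nephew = 0.25 (full aunt/uncle↔niece/nephew: two paths of length 3 through the shared grandparent pair: r = 2·(1/2)^3 = 1/4).
r to a full sibling = 1/2 (full sibs share both parents — two paths of length 2: r = 2·(1/2)^2 = 1/2).
Summing one r·B term per recipient: 2·0.25·0.134 + 1·0.5·0.493 = 0.3135.
0.3135 < 0.55: the indirect benefit is less than the cost.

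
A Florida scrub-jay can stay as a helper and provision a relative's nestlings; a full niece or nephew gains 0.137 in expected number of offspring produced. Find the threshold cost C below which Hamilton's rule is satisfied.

r to a full niece or nephew = 0.25 (full aunt/uncle↔niece/nephew: two paths of length 3 through the shared grandparent pair: r = 2·(1/2)^3 = 1/4).
Hamilton's rule: n·r·B > C, so the trait is favored while C < n·r·B = 1·0.25·0.137 = 0.03425.

0.03425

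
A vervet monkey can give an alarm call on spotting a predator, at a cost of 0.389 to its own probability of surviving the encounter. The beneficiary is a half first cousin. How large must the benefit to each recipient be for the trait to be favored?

6.224

r to a half first cousin = 1/16 (half first cousins share one grandparent — one path of length 4: r = (1/2)^4 = 1/16).
Hamilton's rule with n recipients of equal r: n·r·B > C, so B > C/(n·r) = 0.389/(1·0.0625) = 6.224.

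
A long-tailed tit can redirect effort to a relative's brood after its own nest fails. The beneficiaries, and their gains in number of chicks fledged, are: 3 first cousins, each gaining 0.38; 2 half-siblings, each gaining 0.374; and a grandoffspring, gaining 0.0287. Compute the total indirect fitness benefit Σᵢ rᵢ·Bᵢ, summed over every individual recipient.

0.336675

r to a first cousin = 1/8 (first cousins share one grandparent pair — two paths of length 4: r = 2·(1/2)^4 = 1/8).
r to a half-sibling = 1/4 (half-sibs share one parent — one path of length 2: r = (1/2)^2 = 1/4).
r to a grandoffspring = 0.25 (two parent–offspring links: r = (1/2)^2 = 1/4).
Summing one r·B term per recipient: 3·0.125·0.38 + 2·0.25·0.374 + 1·0.25·0.0287 = 0.336675.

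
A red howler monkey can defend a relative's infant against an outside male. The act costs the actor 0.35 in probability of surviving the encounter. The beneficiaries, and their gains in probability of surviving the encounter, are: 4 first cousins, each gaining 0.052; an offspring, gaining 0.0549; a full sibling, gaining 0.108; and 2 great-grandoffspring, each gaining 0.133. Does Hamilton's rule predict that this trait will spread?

No

Hamilton's rule: the trait is favored when the sum of r·B over every recipient exceeds the actor's cost C.
r to a first cousin = 1/8 (first cousins share one grandparent pair — two paths of length 4: r = 2·(1/2)^4 = 1/8).
r to an offspring = 0.5 (one parent–offspring link: r = (1/2)^1 = 1/2).
r to a full sibling = 1/2 (full sibs share both parents — two paths of length 2: r = 2·(1/2)^2 = 1/2).
r to a great-grandoffspring = 1/8 (three parent–offspring links: r = (1/2)^3 = 1/8).
Summing one r·B term per recipient: 4·0.125·0.052 + 1·0.5·0.0549 + 1·0.5·0.108 + 2·0.125·0.133 = 0.1407.
0.1407 < 0.35: the indirect benefit is less than the cost.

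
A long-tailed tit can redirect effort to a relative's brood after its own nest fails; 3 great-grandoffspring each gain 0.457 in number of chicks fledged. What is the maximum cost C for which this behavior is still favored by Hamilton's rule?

0.171375

r to a great-grandoffspring = 0.125 (three parent–offspring links: r = (1/2)^3 = 1/8).
Hamilton's rule: n·r·B > C, so the trait is favored while C < n·r·B = 3·0.125·0.457 = 0.171375.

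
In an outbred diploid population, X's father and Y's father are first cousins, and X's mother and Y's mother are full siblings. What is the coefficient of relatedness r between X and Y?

Wright's path rule: contributions from independent ancestry routes add.
X and Y are related in two ways: second cousins through their fathers (r = 1/32) and first cousins through their mothers (r = 1/8).
r = 1/32 + 1/8 = 0.15625.

0.15625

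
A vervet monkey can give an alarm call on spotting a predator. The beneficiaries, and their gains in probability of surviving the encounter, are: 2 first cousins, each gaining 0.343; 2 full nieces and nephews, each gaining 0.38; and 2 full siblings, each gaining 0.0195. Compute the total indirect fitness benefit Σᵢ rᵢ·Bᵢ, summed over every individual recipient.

0.29525

r to a first cousin = 0.125 (first cousins share one grandparent pair — two paths of length 4: r = 2·(1/2)^4 = 1/8).
r to a full niece or nephew = 0.25 (full aunt/uncle↔niece/nephew: two paths of length 3 through the shared grandparent pair: r = 2·(1/2)^3 = 1/4).
r to a full sibling = 1/2 (full sibs share both parents — two paths of length 2: r = 2·(1/2)^2 = 1/2).
Summing one r·B term per recipient: 2·0.125·0.343 + 2·0.25·0.38 + 2·0.5·0.0195 = 0.29525.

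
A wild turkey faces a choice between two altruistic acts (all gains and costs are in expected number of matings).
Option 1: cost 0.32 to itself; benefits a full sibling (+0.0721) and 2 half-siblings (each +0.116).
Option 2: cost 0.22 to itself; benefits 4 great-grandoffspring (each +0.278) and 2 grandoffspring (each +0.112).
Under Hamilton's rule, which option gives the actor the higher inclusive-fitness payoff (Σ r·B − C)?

Option 1: r to a full sibling = 0.5.
Option 1: r to a half-sibling = 0.25.
Option 1: Σ r·B − C = (1·0.5·0.0721 + 2·0.25·0.116) − 0.32 = -0.22595.
Option 2: r to a great-grandoffspring = 0.125.
Option 2: r to a grandoffspring = 0.25.
Option 2: Σ r·B − C = (4·0.125·0.278 + 2·0.25·0.112) − 0.22 = -0.025.
Option 2 has the higher net inclusive-fitness payoff.

Option 2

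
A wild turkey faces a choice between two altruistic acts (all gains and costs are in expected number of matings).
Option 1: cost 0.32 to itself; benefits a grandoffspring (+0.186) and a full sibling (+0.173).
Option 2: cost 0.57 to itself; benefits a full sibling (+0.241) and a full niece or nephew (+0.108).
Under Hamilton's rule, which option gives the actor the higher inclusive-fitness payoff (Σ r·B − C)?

Option 1: r to a grandoffspring = 0.25.
Option 1: r to a full sibling = 0.5.
Option 1: Σ r·B − C = (1·0.25·0.186 + 1·0.5·0.173) − 0.32 = -0.187.
Option 2: r to a full sibling = 0.5.
Option 2: r to a full niece or nephew = 0.25.
Option 2: Σ r·B − C = (1·0.5·0.241 + 1·0.25·0.108) − 0.57 = -0.4225.
Option 1 has the higher net inclusive-fitness payoff.

Option 1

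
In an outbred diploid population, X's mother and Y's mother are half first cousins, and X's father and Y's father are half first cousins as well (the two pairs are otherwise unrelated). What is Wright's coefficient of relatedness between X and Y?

0.03125

Independent pedigree routes through distinct common ancestors add.
X and Y are related in two ways: half second cousins through their mothers (r = 1/64) and half second cousins through their fathers (r = 1/64).
r = 1/64 + 1/64 = 0.03125.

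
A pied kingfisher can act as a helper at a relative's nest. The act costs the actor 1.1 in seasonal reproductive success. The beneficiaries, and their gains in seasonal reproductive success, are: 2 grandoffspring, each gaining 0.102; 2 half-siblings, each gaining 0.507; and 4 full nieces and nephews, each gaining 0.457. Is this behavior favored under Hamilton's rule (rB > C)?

No

Hamilton's rule: the trait is favored when the sum of r·B over every recipient exceeds the actor's cost C.
r to a grandoffspring = 0.25 (two parent–offspring links: r = (1/2)^2 = 1/4).
r to a half-sibling = 1/4 (half-sibs share one parent — one path of length 2: r = (1/2)^2 = 1/4).
r to a full niece or nephew = 1/4 (full aunt/uncle↔niece/nephew: two paths of length 3 through the shared grandparent pair: r = 2·(1/2)^3 = 1/4).
Summing one r·B term per recipient: 2·0.25·0.102 + 2·0.25·0.507 + 4·0.25·0.457 = 0.7615.
0.7615 < 1.1: the indirect benefit is less than the cost.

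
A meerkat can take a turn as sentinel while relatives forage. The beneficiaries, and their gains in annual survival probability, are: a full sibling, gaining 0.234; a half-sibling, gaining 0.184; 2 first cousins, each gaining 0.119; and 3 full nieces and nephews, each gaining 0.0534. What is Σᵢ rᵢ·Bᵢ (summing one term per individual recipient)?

0.2328

r to a full sibling = 1/2 (full sibs share both parents — two paths of length 2: r = 2·(1/2)^2 = 1/2).
r to a half-sibling = 1/4 (half-sibs share one parent — one path of length 2: r = (1/2)^2 = 1/4).
r to a first cousin = 0.125 (first cousins share one grandparent pair — two paths of length 4: r = 2·(1/2)^4 = 1/8).
r to a full niece or nephew = 0.25 (full aunt/uncle↔niece/nephew: two paths of length 3 through the shared grandparent pair: r = 2·(1/2)^3 = 1/4).
Summing one r·B term per recipient: 1·0.5·0.234 + 1·0.25·0.184 + 2·0.125·0.119 + 3·0.25·0.0534 = 0.2328.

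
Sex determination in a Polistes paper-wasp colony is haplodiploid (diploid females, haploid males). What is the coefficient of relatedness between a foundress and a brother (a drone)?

0.25

Her haploid brother carries none of their father's genes and a random half of their mother's genome; that half matches the maternal half of her own genome with probability 1/2: r = 1/2 · 1/2 = 1/4.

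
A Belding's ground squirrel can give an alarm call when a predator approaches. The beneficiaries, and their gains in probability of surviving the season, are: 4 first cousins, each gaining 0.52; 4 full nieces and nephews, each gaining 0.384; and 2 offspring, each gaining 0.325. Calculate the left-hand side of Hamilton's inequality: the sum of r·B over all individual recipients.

r to a first cousin = 0.125 (first cousins share one grandparent pair — two paths of length 4: r = 2·(1/2)^4 = 1/8).
r to a full niece or nephew = 0.25 (full aunt/uncle↔niece/nephew: two paths of length 3 through the shared grandparent pair: r = 2·(1/2)^3 = 1/4).
r to an offspring = 1/2 (one parent–offspring link: r = (1/2)^1 = 1/2).
Summing one r·B term per recipient: 4·0.125·0.52 + 4·0.25·0.384 + 2·0.5·0.325 = 0.969.

0.969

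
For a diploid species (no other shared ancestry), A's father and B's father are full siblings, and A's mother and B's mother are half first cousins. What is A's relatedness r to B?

Independent pedigree routes through distinct common ancestors add.
A and B are related in two ways: first cousins through their fathers (r = 1/8) and half second cousins through their mothers (r = 1/64).
r = 1/8 + 1/64 = 0.140625.

0.140625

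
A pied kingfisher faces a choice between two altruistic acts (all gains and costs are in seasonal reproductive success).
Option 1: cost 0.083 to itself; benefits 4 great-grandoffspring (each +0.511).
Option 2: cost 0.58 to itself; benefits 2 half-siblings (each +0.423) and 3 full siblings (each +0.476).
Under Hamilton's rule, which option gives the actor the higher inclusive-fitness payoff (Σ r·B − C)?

Option 2

Option 1: r to a great-grandoffspring = 0.125.
Option 1: Σ r·B − C = (4·0.125·0.511) − 0.083 = 0.1725.
Option 2: r to a half-sibling = 0.25.
Option 2: r to a full sibling = 0.5.
Option 2: Σ r·B − C = (2·0.25·0.423 + 3·0.5·0.476) − 0.58 = 0.3455.
Option 2 has the higher net inclusive-fitness payoff.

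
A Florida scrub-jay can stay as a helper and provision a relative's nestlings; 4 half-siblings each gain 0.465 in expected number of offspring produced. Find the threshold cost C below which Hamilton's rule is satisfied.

r to a half-sibling = 1/4 (half-sibs share one parent — one path of length 2: r = (1/2)^2 = 1/4).
Hamilton's rule: n·r·B > C, so the trait is favored while C < n·r·B = 4·0.25·0.465 = 0.465.

0.465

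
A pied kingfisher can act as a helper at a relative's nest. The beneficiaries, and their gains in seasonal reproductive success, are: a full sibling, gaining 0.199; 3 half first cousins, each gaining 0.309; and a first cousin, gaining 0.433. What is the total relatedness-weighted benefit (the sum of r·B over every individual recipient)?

0.2115625

r to a full sibling = 1/2 (full sibs share both parents — two paths of length 2: r = 2·(1/2)^2 = 1/2).
r to a half first cousin = 0.0625 (half first cousins share one grandparent — one path of length 4: r = (1/2)^4 = 1/16).
r to a first cousin = 0.125 (first cousins share one grandparent pair — two paths of length 4: r = 2·(1/2)^4 = 1/8).
Summing one r·B term per recipient: 1·0.5·0.199 + 3·0.0625·0.309 + 1·0.125·0.433 = 0.2115625.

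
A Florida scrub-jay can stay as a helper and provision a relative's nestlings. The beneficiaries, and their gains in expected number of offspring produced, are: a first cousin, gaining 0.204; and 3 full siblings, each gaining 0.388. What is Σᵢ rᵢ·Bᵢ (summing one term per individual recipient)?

0.6075

r to a first cousin = 0.125 (first cousins share one grandparent pair — two paths of length 4: r = 2·(1/2)^4 = 1/8).
r to a full sibling = 0.5 (full sibs share both parents — two paths of length 2: r = 2·(1/2)^2 = 1/2).
Summing one r·B term per recipient: 1·0.125·0.204 + 3·0.5·0.388 = 0.6075.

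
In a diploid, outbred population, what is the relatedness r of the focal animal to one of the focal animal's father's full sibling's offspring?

Each parent–offspring link contributes a factor of 1/2, and independent paths through distinct common ancestors add.
First cousins share one grandparent pair — two paths of length 4: r = 2·(1/2)^4 = 1/8.

0.125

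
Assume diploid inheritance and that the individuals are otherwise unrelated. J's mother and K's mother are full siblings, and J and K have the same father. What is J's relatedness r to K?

Wright's path rule: contributions from independent ancestry routes add.
J and K are related in two ways: first cousins through their mothers (r = 1/8) and half-sibs through their shared father (r = 1/4).
r = 1/8 + 1/4 = 3/8 = 0.375.

0.375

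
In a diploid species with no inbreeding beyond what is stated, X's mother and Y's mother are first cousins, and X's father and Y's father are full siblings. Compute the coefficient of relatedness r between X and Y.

Relatedness sums over independent paths through distinct common ancestors.
X and Y are related in two ways: second cousins through their mothers (r = 1/32) and first cousins through their fathers (r = 1/8).
r = 1/32 + 1/8 = 0.15625.

0.15625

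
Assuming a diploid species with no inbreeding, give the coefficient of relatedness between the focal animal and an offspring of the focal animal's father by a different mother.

0.25

Each parent–offspring link contributes a factor of 1/2, and independent paths through distinct common ancestors add.
Half-sibs share one parent — one path of length 2: r = (1/2)^2 = 1/4.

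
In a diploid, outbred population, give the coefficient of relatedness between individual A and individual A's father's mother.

0.25

Each parent–offspring link contributes a factor of 1/2, and independent paths through distinct common ancestors add.
Two parent–offspring links: r = (1/2)^2 = 1/4.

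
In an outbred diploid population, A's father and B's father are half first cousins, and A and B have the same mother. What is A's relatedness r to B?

Independent pedigree routes through distinct common ancestors add.
A and B are related in two ways: half second cousins through their fathers (r = 1/64) and half-sibs through their shared mother (r = 1/4).
r = 1/64 + 1/4 = 17/64 = 0.265625.

0.265625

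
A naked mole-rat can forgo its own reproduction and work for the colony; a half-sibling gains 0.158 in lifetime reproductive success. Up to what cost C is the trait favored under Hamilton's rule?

r to a half-sibling = 1/4 (half-sibs share one parent — one path of length 2: r = (1/2)^2 = 1/4).
Hamilton's rule: n·r·B > C, so the trait is favored while C < n·r·B = 1·0.25·0.158 = 0.0395.

0.0395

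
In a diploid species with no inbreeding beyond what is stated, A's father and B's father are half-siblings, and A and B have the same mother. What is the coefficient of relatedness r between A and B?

0.3125

Independent pedigree routes through distinct common ancestors add.
A and B are related in two ways: half first cousins through their fathers (r = 1/16) and half-sibs through their shared mother (r = 1/4).
r = 1/16 + 1/4 = 0.3125.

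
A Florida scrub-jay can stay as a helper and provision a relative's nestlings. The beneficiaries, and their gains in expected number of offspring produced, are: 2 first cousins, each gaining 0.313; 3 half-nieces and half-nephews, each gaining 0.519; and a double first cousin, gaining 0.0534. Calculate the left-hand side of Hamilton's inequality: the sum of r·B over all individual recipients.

r to a first cousin = 0.125 (first cousins share one grandparent pair — two paths of length 4: r = 2·(1/2)^4 = 1/8).
r to a half-niece or half-nephew = 0.125 (half-aunt/uncle↔niece/nephew: one path of length 3: r = (1/2)^3 = 1/8).
r to a double first cousin = 1/4 (double first cousins share both grandparent pairs — four paths of length 4: r = 4·(1/2)^4 = 1/4).
Summing one r·B term per recipient: 2·0.125·0.313 + 3·0.125·0.519 + 1·0.25·0.0534 = 0.286225.

0.286225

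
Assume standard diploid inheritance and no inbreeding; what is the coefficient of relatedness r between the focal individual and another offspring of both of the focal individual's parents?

Each parent–offspring link contributes a factor of 1/2, and independent paths through distinct common ancestors add.
Full sibs share both parents — two paths of length 2: r = 2·(1/2)^2 = 1/2.

0.5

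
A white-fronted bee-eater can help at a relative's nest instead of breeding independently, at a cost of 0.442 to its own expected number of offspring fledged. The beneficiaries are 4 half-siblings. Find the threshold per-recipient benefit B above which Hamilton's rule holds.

r to a half-sibling = 1/4 (half-sibs share one parent — one path of length 2: r = (1/2)^2 = 1/4).
Hamilton's rule with n recipients of equal r: n·r·B > C, so B > C/(n·r) = 0.442/(4·0.25) = 0.442.

0.442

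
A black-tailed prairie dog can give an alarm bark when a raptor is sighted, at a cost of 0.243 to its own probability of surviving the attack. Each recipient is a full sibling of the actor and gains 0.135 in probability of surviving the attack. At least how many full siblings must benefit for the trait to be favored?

r to a full sibling = 0.5 (full sibs share both parents — two paths of length 2: r = 2·(1/2)^2 = 1/2).
Hamilton's rule: n·r·B > C  ⇒  n > C/(r·B) = 0.243/(0.5·0.135) = 3.6.
The smallest integer exceeding 3.6 is 4.

4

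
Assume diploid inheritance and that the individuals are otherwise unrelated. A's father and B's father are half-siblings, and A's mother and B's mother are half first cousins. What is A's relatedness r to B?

Relatedness sums over independent paths through distinct common ancestors.
A and B are related in two ways: half first cousins through their fathers (r = 1/16) and half second cousins through their mothers (r = 1/64).
r = 1/16 + 1/64 = 0.078125.

0.078125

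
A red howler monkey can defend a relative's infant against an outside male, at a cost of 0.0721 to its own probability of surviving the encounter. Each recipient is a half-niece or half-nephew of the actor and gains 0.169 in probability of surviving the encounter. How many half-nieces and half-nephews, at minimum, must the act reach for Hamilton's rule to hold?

r to a half-niece or half-nephew = 1/8 (half-aunt/uncle↔niece/nephew: one path of length 3: r = (1/2)^3 = 1/8).
Hamilton's rule: n·r·B > C  ⇒  n > C/(r·B) = 0.0721/(0.125·0.169) = 3.413.
The smallest integer exceeding 3.413 is 4.

4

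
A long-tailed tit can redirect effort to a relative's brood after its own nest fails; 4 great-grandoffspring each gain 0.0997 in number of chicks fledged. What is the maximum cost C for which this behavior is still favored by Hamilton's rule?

r to a great-grandoffspring = 0.125 (three parent–offspring links: r = (1/2)^3 = 1/8).
Hamilton's rule: n·r·B > C, so the trait is favored while C < n·r·B = 4·0.125·0.0997 = 0.04985.

0.04985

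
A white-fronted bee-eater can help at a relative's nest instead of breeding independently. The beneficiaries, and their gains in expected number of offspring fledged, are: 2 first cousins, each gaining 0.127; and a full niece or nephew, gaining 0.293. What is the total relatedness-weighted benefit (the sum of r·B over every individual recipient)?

r to a first cousin = 1/8 (first cousins share one grandparent pair — two paths of length 4: r = 2·(1/2)^4 = 1/8).
r to a full niece or nephew = 0.25 (full aunt/uncle↔niece/nephew: two paths of length 3 through the shared grandparent pair: r = 2·(1/2)^3 = 1/4).
Summing one r·B term per recipient: 2·0.125·0.127 + 1·0.25·0.293 = 0.105.

0.105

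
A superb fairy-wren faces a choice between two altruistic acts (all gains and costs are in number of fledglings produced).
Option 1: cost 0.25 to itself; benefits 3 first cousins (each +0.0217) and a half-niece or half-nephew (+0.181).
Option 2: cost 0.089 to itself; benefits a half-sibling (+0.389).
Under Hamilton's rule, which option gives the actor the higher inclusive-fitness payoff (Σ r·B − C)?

Option 1: r to a first cousin = 0.125.
Option 1: r to a half-niece or half-nephew = 0.125.
Option 1: Σ r·B − C = (3·0.125·0.0217 + 1·0.125·0.181) − 0.25 = -0.2192375.
Option 2: r to a half-sibling = 0.25.
Option 2: Σ r·B − C = (1·0.25·0.389) − 0.089 = 0.00825.
Option 2 has the higher net inclusive-fitness payoff.

Option 2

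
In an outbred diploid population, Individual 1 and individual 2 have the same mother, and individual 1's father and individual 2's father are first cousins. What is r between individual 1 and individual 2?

Relatedness sums over independent paths through distinct common ancestors.
Individual 1 and individual 2 are related in two ways: half-sibs through their shared mother (r = 1/4) and second cousins through their fathers (r = 1/32).
r = 1/4 + 1/32 = 9/32 = 0.28125.

0.28125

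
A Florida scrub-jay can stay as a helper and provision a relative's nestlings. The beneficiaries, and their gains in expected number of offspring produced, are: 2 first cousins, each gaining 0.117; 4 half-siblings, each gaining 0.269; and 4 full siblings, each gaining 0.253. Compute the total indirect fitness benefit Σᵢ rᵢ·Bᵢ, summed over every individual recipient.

r to a first cousin = 0.125 (first cousins share one grandparent pair — two paths of length 4: r = 2·(1/2)^4 = 1/8).
r to a half-sibling = 0.25 (half-sibs share one parent — one path of length 2: r = (1/2)^2 = 1/4).
r to a full sibling = 1/2 (full sibs share both parents — two paths of length 2: r = 2·(1/2)^2 = 1/2).
Summing one r·B term per recipient: 2·0.125·0.117 + 4·0.25·0.269 + 4·0.5·0.253 = 0.80425.

0.80425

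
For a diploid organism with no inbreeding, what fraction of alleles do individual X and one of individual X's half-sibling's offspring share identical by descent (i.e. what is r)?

0.125

Each parent–offspring link contributes a factor of 1/2, and independent paths through distinct common ancestors add.
Half-aunt/uncle↔niece/nephew: one path of length 3: r = (1/2)^3 = 1/8.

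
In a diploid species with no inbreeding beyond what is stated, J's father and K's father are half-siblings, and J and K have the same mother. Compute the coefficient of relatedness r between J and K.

0.3125

Independent pedigree routes through distinct common ancestors add.
J and K are related in two ways: half first cousins through their fathers (r = 1/16) and half-sibs through their shared mother (r = 1/4).
r = 1/16 + 1/4 = 0.3125.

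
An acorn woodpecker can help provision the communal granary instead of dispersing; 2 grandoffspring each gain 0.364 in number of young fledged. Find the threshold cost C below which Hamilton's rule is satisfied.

0.182

r to a grandoffspring = 1/4 (two parent–offspring links: r = (1/2)^2 = 1/4).
Hamilton's rule: n·r·B > C, so the trait is favored while C < n·r·B = 2·0.25·0.364 = 0.182.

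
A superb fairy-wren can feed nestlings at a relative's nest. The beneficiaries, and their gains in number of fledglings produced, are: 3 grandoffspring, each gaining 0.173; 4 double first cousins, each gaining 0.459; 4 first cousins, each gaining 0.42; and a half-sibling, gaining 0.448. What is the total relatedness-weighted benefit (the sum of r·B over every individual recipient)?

r to a grandoffspring = 0.25 (two parent–offspring links: r = (1/2)^2 = 1/4).
r to a double first cousin = 0.25 (double first cousins share both grandparent pairs — four paths of length 4: r = 4·(1/2)^4 = 1/4).
r to a first cousin = 0.125 (first cousins share one grandparent pair — two paths of length 4: r = 2·(1/2)^4 = 1/8).
r to a half-sibling = 0.25 (half-sibs share one parent — one path of length 2: r = (1/2)^2 = 1/4).
Summing one r·B term per recipient: 3·0.25·0.173 + 4·0.25·0.459 + 4·0.125·0.42 + 1·0.25·0.448 = 0.91075.

0.91075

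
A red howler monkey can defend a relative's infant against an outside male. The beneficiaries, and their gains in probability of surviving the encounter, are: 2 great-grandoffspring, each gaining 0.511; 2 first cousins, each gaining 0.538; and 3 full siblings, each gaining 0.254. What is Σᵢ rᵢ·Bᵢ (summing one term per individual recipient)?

r to a great-grandoffspring = 1/8 (three parent–offspring links: r = (1/2)^3 = 1/8).
r to a first cousin = 0.125 (first cousins share one grandparent pair — two paths of length 4: r = 2·(1/2)^4 = 1/8).
r to a full sibling = 0.5 (full sibs share both parents — two paths of length 2: r = 2·(1/2)^2 = 1/2).
Summing one r·B term per recipient: 2·0.125·0.511 + 2·0.125·0.538 + 3·0.5·0.254 = 0.64325.

0.64325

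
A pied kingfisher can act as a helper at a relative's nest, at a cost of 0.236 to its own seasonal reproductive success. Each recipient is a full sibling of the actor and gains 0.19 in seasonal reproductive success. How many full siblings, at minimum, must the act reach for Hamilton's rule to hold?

r to a full sibling = 1/2 (full sibs share both parents — two paths of length 2: r = 2·(1/2)^2 = 1/2).
Hamilton's rule: n·r·B > C  ⇒  n > C/(r·B) = 0.236/(0.5·0.19) = 2.484.
The smallest integer exceeding 2.484 is 3.

3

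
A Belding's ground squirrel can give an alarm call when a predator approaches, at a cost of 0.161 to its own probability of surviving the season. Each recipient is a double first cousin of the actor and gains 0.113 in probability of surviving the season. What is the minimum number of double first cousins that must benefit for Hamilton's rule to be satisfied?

6

r to a double first cousin = 1/4 (double first cousins share both grandparent pairs — four paths of length 4: r = 4·(1/2)^4 = 1/4).
Hamilton's rule: n·r·B > C  ⇒  n > C/(r·B) = 0.161/(0.25·0.113) = 5.699.
The smallest integer exceeding 5.699 is 6.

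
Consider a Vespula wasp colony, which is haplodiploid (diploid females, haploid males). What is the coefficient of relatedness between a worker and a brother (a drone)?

0.25

Her haploid brother carries none of their father's genes and a random half of their mother's genome; that half matches the maternal half of her own genome with probability 1/2: r = 1/2 · 1/2 = 1/4.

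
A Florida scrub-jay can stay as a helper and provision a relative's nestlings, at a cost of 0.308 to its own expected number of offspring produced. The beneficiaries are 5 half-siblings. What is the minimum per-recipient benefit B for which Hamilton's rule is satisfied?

r to a half-sibling = 0.25 (half-sibs share one parent — one path of length 2: r = (1/2)^2 = 1/4).
Hamilton's rule with n recipients of equal r: n·r·B > C, so B > C/(n·r) = 0.308/(5·0.25) = 0.2464.

0.2464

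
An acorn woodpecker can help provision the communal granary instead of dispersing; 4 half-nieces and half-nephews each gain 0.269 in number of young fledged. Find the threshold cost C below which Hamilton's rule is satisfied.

r to a half-niece or half-nephew = 1/8 (half-aunt/uncle↔niece/nephew: one path of length 3: r = (1/2)^3 = 1/8).
Hamilton's rule: n·r·B > C, so the trait is favored while C < n·r·B = 4·0.125·0.269 = 0.1345.

0.1345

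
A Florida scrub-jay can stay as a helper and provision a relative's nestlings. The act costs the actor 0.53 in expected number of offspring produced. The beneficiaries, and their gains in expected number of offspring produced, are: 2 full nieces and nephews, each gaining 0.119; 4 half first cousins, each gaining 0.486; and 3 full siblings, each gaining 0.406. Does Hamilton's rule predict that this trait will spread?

Yes

Hamilton's rule: the trait is favored when the sum of r·B over every recipient exceeds the actor's cost C.
r to a full niece or nephew = 0.25 (full aunt/uncle↔niece/nephew: two paths of length 3 through the shared grandparent pair: r = 2·(1/2)^3 = 1/4).
r to a half first cousin = 1/16 (half first cousins share one grandparent — one path of length 4: r = (1/2)^4 = 1/16).
r to a full sibling = 0.5 (full sibs share both parents — two paths of length 2: r = 2·(1/2)^2 = 1/2).
Summing one r·B term per recipient: 2·0.25·0.119 + 4·0.0625·0.486 + 3·0.5·0.406 = 0.79.
0.79 > 0.53: the indirect benefit exceeds the cost.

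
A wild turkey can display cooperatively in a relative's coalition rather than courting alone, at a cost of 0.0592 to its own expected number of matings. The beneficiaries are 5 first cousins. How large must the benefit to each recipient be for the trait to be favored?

r to a first cousin = 1/8 (first cousins share one grandparent pair — two paths of length 4: r = 2·(1/2)^4 = 1/8).
Hamilton's rule with n recipients of equal r: n·r·B > C, so B > C/(n·r) = 0.0592/(5·0.125) = 0.0947.

0.0947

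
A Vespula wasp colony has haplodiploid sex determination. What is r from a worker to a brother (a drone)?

0.25

Her haploid brother carries none of their father's genes and a random half of their mother's genome; that half matches the maternal half of her own genome with probability 1/2: r = 1/2 · 1/2 = 1/4.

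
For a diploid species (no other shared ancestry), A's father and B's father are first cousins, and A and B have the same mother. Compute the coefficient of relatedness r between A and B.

0.28125

With two independent routes of shared ancestry, r is the sum of the two contributions.
A and B are related in two ways: second cousins through their fathers (r = 1/32) and half-sibs through their shared mother (r = 1/4).
r = 1/32 + 1/4 = 0.28125.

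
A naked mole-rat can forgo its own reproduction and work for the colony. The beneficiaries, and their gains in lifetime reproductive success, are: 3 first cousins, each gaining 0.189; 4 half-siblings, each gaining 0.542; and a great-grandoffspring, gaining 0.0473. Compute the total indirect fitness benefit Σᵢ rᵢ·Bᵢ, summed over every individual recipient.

r to a first cousin = 1/8 (first cousins share one grandparent pair — two paths of length 4: r = 2·(1/2)^4 = 1/8).
r to a half-sibling = 0.25 (half-sibs share one parent — one path of length 2: r = (1/2)^2 = 1/4).
r to a great-grandoffspring = 0.125 (three parent–offspring links: r = (1/2)^3 = 1/8).
Summing one r·B term per recipient: 3·0.125·0.189 + 4·0.25·0.542 + 1·0.125·0.0473 = 0.6187875.

0.6187875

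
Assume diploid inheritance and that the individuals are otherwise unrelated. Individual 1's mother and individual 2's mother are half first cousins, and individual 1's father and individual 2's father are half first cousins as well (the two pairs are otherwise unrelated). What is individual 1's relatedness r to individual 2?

Wright's path rule: contributions from independent ancestry routes add.
Individual 1 and individual 2 are related in two ways: half second cousins through their mothers (r = 1/64) and half second cousins through their fathers (r = 1/64).
r = 1/64 + 1/64 = 0.03125.

0.03125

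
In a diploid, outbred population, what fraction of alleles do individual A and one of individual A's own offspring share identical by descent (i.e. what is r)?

Each parent–offspring link contributes a factor of 1/2, and independent paths through distinct common ancestors add.
One parent–offspring link: r = (1/2)^1 = 1/2.

0.5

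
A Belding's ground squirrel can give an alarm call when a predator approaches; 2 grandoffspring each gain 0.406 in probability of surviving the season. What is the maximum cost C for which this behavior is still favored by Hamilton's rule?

0.203

r to a grandoffspring = 0.25 (two parent–offspring links: r = (1/2)^2 = 1/4).
Hamilton's rule: n·r·B > C, so the trait is favored while C < n·r·B = 2·0.25·0.406 = 0.203.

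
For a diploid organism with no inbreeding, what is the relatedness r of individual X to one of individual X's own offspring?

Each parent–offspring link contributes a factor of 1/2, and independent paths through distinct common ancestors add.
One parent–offspring link: r = (1/2)^1 = 1/2.

0.5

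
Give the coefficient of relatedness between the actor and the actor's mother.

0.5

Each parent–offspring link contributes a factor of 1/2, and independent paths through distinct common ancestors add.
One parent–offspring link: r = (1/2)^1 = 1/2.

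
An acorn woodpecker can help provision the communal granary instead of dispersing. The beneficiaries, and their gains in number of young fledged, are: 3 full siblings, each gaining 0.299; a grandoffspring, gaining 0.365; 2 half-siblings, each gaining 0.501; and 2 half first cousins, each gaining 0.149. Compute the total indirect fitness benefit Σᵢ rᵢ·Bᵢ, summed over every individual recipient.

r to a full sibling = 1/2 (full sibs share both parents — two paths of length 2: r = 2·(1/2)^2 = 1/2).
r to a grandoffspring = 0.25 (two parent–offspring links: r = (1/2)^2 = 1/4).
r to a half-sibling = 0.25 (half-sibs share one parent — one path of length 2: r = (1/2)^2 = 1/4).
r to a half first cousin = 1/16 (half first cousins share one grandparent — one path of length 4: r = (1/2)^4 = 1/16).
Summing one r·B term per recipient: 3·0.5·0.299 + 1·0.25·0.365 + 2·0.25·0.501 + 2·0.0625·0.149 = 0.808875.

0.808875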